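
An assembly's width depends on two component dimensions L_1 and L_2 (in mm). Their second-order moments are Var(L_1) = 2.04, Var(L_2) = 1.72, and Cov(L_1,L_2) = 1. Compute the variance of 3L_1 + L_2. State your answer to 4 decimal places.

Var(3L_1 + L_2) = (3)²·Var(L_1) + (1)²·Var(L_2) + 2·(3)·(1)·Cov(L_1,L_2)
= 9·2.04 + 1·1.72 + 6·1 = 26.08

26.0800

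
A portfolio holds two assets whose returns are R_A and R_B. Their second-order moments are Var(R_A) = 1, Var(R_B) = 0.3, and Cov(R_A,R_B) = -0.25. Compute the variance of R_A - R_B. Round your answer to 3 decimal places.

Var(R_A - R_B) = (1)²·Var(R_A) + (-1)²·Var(R_B) + 2·(1)·(-1)·Cov(R_A,R_B)
= 1·1 + 1·0.3 + -2·-0.25 = 1.8

1.800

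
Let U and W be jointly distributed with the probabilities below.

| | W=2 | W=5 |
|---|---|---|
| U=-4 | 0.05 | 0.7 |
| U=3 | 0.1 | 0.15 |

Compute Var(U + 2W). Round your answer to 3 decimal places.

E[U] = -2.25,  E[W] = 4.55,  E[UW] = -11.55
Var(U) = 14.25 − (-2.25)² = 9.1875;  Var(W) = 21.85 − (4.55)² = 1.1475
Cov(U,W) = -11.55 − (-2.25)(4.55) = -1.3125
Var(U + 2W) = (1)²·9.1875 + (2)²·1.1475 + 2·(1)·(2)·-1.3125 = 8.5275

8.528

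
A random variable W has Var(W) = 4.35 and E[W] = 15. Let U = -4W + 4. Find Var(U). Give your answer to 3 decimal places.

69.600

Var(-4W + 4) = (-4)²·Var(W) = 16·4.35 = 69.6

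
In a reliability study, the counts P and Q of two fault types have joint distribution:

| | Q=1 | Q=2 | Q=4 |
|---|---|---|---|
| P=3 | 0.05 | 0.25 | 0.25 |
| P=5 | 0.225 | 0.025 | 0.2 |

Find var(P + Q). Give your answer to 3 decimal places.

2.249

E[P] = 3.9,  E[Q] = 2.625,  E[PQ] = 10.025
var(P) = 16.2 − (3.9)² = 0.99;  var(Q) = 8.575 − (2.625)² = 1.684375
Cov(P,Q) = 10.025 − (3.9)(2.625) = -0.2125
var(P + Q) = (1)²·0.99 + (1)²·1.684375 + 2·(1)·(1)·-0.2125 = 2.249375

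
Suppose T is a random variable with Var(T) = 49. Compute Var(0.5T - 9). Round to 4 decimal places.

Var(0.5T - 9) = (0.5)²·Var(T) = 0.25·49 = 12.25

12.2500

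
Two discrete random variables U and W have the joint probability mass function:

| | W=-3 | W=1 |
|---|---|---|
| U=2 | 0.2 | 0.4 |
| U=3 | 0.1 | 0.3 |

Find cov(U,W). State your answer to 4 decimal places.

0.0800

E[U] = 2.4,  E[W] = -0.2
E[UW] = -0.4
cov(U,W) = E[UW] − E[U]E[W] = -0.4 − (2.4)(-0.2) = 0.08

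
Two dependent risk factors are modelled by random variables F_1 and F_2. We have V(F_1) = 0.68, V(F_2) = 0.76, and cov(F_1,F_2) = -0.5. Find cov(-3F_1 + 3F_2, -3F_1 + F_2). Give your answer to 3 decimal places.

cov(-3F_1 + 3F_2, -3F_1 + F_2) = (-3)(-3)V(F_1) + (3)(1)V(F_2) + [(-3)(1) + (3)(-3)]cov(F_1,F_2)
= 9·0.68 + 3·0.76 + -12·-0.5 = 14.4

14.400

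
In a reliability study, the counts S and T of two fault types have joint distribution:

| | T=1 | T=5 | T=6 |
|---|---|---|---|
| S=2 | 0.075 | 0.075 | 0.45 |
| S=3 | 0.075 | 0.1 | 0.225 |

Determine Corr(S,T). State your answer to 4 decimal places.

E[S] = 2.4,  E[T] = 5.075
E[ST] = 12.075
cov(S,T) = E[ST] − E[S]E[T] = 12.075 − (2.4)(5.075) = -0.105
var(S) = 0.24,  var(T) = 3.069375
ρ = -0.105 / √(0.24·3.069375) ≈ -0.1223

-0.1223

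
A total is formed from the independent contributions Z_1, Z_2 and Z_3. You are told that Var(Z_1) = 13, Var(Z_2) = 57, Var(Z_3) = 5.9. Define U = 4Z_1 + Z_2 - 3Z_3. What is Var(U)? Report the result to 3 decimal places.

318.100

By independence, Var(U) = (4)²Var(Z_1) + (1)²Var(Z_2) + (-3)²Var(Z_3)
= (4)²·13 + (1)²·57 + (-3)²·5.9 = 318.1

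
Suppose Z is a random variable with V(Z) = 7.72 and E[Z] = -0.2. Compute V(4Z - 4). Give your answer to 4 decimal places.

123.5200

V(4Z - 4) = (4)²·V(Z) = 16·7.72 = 123.52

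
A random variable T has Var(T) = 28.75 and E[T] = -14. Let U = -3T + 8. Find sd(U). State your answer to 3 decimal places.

Var(-3T + 8) = (-3)²·28.75 = 258.75
sd(U) = √258.75 ≈ 16.086

16.086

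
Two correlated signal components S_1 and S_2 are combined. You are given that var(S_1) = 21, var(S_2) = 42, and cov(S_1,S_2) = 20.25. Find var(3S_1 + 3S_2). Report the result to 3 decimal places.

931.500

var(3S_1 + 3S_2) = (3)²·var(S_1) + (3)²·var(S_2) + 2·(3)·(3)·cov(S_1,S_2)
= 9·21 + 9·42 + 18·20.25 = 931.5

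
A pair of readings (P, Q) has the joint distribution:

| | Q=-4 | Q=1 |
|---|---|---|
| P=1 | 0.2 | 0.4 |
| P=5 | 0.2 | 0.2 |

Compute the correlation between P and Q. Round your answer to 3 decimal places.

E[P] = 2.6,  E[Q] = -1
E[PQ] = -3.4
cov(P,Q) = E[PQ] − E[P]E[Q] = -3.4 − (2.6)(-1) = -0.8
V(P) = 3.84,  V(Q) = 6
ρ = -0.8 / √(3.84·6) ≈ -0.167

-0.167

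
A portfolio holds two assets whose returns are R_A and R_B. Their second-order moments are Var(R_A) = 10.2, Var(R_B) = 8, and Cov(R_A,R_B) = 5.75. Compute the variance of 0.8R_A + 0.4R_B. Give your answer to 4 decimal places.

Var(0.8R_A + 0.4R_B) = (0.8)²·Var(R_A) + (0.4)²·Var(R_B) + 2·(0.8)·(0.4)·Cov(R_A,R_B)
= 0.64·10.2 + 0.16·8 + 0.64·5.75 = 11.488

11.4880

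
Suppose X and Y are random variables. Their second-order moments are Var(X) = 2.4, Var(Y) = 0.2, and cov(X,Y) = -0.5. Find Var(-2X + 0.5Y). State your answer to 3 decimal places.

Var(-2X + 0.5Y) = (-2)²·Var(X) + (0.5)²·Var(Y) + 2·(-2)·(0.5)·cov(X,Y)
= 4·2.4 + 0.25·0.2 + -2·-0.5 = 10.65

10.650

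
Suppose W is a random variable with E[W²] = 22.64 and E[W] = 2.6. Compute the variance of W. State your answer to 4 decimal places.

Var(W) = 22.64 − (2.6)² = 15.88

15.8800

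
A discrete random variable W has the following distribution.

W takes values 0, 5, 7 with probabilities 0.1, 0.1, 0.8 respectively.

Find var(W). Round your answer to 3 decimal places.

4.490

E[W] = (0)(0.1) + (5)(0.1) + (7)(0.8) = 6.1
E[W²] = (0)²(0.1) + (5)²(0.1) + (7)²(0.8) = 41.7
var(W) = E[W²] − (E[W])² = 41.7 − (6.1)² = 4.49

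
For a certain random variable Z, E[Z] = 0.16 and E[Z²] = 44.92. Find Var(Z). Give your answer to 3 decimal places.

Var(Z) = 44.92 − (0.16)² = 44.8944

44.894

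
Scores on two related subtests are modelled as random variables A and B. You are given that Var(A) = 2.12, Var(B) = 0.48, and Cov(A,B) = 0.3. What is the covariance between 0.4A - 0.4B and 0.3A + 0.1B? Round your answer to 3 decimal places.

Cov(0.4A - 0.4B, 0.3A + 0.1B) = (0.4)(0.3)Var(A) + (-0.4)(0.1)Var(B) + [(0.4)(0.1) + (-0.4)(0.3)]Cov(A,B)
= 0.12·2.12 + -0.04·0.48 + -0.08·0.3 = 0.2112

0.211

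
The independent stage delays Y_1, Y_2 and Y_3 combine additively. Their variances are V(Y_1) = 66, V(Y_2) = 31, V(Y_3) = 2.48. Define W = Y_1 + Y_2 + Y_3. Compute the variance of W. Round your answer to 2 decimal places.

99.48

By independence, V(W) = (1)²V(Y_1) + (1)²V(Y_2) + (1)²V(Y_3)
= (1)²·66 + (1)²·31 + (1)²·2.48 = 99.48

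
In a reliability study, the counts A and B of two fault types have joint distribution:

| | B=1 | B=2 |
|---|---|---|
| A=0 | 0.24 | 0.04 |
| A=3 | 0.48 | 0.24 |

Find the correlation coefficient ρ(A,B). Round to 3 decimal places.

0.190

E[A] = 2.16,  E[B] = 1.28
E[AB] = 2.88
Cov(A,B) = E[AB] − E[A]E[B] = 2.88 − (2.16)(1.28) = 0.1152
Var(A) = 1.8144,  Var(B) = 0.2016
ρ = 0.1152 / √(1.8144·0.2016) ≈ 0.190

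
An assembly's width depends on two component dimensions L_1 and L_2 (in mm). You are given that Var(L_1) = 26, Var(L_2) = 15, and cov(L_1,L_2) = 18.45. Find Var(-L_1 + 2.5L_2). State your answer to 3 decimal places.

27.500

Var(-L_1 + 2.5L_2) = (-1)²·Var(L_1) + (2.5)²·Var(L_2) + 2·(-1)·(2.5)·cov(L_1,L_2)
= 1·26 + 6.25·15 + -5·18.45 = 27.5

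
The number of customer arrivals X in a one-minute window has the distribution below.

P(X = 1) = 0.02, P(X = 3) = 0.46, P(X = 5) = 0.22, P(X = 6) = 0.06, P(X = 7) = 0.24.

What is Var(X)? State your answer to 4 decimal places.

E[X] = (1)(0.02) + (3)(0.46) + (5)(0.22) + (6)(0.06) + (7)(0.24) = 4.54
E[X²] = (1)²(0.02) + (3)²(0.46) + (5)²(0.22) + (6)²(0.06) + (7)²(0.24) = 23.58
Var(X) = E[X²] − (E[X])² = 23.58 − (4.54)² = 2.9684

2.9684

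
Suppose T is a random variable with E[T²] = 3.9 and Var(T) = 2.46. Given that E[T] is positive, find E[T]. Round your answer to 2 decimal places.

1.20

(E[T])² = E[T²] − Var(T) = 3.9 − 2.46 = 1.44
E[T] = √1.44 = 1.2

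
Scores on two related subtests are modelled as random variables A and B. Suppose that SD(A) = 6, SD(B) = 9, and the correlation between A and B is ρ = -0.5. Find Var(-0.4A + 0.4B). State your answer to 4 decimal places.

Var(A) = (6)² = 36;  Var(B) = (9)² = 81
Cov(A,B) = ρ·SD(A)·SD(B) = -0.5·6·9 = -27
Var(-0.4A + 0.4B) = (-0.4)²·Var(A) + (0.4)²·Var(B) + 2·(-0.4)·(0.4)·Cov(A,B)
= 0.16·36 + 0.16·81 + -0.32·-27 = 27.36

27.3600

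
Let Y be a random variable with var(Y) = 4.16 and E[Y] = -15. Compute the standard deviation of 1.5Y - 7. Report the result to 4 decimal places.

var(1.5Y - 7) = (1.5)²·4.16 = 9.36
SD(1.5Y - 7) = √9.36 ≈ 3.0594

3.0594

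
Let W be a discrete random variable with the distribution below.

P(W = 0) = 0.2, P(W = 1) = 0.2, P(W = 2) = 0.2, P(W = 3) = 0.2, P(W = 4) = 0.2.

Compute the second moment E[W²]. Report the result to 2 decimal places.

E[W²] = (0)²(0.2) + (1)²(0.2) + (2)²(0.2) + (3)²(0.2) + (4)²(0.2) = 6

6.00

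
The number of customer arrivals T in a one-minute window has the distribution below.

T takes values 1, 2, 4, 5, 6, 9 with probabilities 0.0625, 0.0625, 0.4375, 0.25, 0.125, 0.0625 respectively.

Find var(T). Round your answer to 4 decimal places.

2.8750

E[T] = (1)(0.0625) + (2)(0.0625) + (4)(0.4375) + (5)(0.25) + (6)(0.125) + (9)(0.0625) = 4.5
E[T²] = (1)²(0.0625) + (2)²(0.0625) + (4)²(0.4375) + (5)²(0.25) + (6)²(0.125) + (9)²(0.0625) = 23.125
var(T) = E[T²] − (E[T])² = 23.125 − (4.5)² = 2.875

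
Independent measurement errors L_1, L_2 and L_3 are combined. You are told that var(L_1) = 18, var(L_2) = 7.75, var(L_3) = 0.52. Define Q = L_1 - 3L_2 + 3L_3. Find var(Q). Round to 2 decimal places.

By independence, var(Q) = (1)²var(L_1) + (-3)²var(L_2) + (3)²var(L_3)
= (1)²·18 + (-3)²·7.75 + (3)²·0.52 = 92.43

92.43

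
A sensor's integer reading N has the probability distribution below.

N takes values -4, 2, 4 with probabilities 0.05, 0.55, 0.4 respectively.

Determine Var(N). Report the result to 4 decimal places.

E[N] = (-4)(0.05) + (2)(0.55) + (4)(0.4) = 2.5
E[N²] = (-4)²(0.05) + (2)²(0.55) + (4)²(0.4) = 9.4
Var(N) = E[N²] − (E[N])² = 9.4 − (2.5)² = 3.15

3.1500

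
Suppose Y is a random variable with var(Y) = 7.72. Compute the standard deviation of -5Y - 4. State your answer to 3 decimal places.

13.892

var(-5Y - 4) = (-5)²·7.72 = 193
sd(-5Y - 4) = √193 ≈ 13.892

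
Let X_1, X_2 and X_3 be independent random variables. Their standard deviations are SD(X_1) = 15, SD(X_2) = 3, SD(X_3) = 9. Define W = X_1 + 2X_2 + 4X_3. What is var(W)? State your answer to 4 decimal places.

1557.0000

var(X_1) = 225, var(X_2) = 9, var(X_3) = 81
By independence, var(W) = (1)²var(X_1) + (2)²var(X_2) + (4)²var(X_3)
= (1)²·225 + (2)²·9 + (4)²·81 = 1557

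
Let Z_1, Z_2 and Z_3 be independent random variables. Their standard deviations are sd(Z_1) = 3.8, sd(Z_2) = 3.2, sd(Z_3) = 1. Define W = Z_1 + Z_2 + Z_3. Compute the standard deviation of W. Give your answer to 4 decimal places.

5.0675

var(Z_1) = 14.44, var(Z_2) = 10.24, var(Z_3) = 1
By independence, var(W) = (1)²var(Z_1) + (1)²var(Z_2) + (1)²var(Z_3)
= (1)²·14.44 + (1)²·10.24 + (1)²·1 = 25.68
sd(W) = √25.68 ≈ 5.0675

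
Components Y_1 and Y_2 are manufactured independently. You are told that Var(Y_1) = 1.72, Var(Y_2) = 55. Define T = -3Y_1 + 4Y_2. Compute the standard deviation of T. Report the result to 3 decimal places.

By independence, Var(T) = (-3)²Var(Y_1) + (4)²Var(Y_2)
= (-3)²·1.72 + (4)²·55 = 895.48
SD(T) = √895.48 ≈ 29.925

29.925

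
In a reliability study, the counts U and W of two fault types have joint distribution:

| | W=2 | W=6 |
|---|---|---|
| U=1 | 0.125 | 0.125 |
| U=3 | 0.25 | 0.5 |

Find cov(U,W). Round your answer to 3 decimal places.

0.250

E[U] = 2.5,  E[W] = 4.5
E[UW] = 11.5
cov(U,W) = E[UW] − E[U]E[W] = 11.5 − (2.5)(4.5) = 0.25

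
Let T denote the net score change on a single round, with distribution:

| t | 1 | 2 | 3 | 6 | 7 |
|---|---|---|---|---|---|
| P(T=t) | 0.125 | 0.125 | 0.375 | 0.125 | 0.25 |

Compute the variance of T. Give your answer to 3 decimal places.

E[T] = (1)(0.125) + (2)(0.125) + (3)(0.375) + (6)(0.125) + (7)(0.25) = 4
E[T²] = (1)²(0.125) + (2)²(0.125) + (3)²(0.375) + (6)²(0.125) + (7)²(0.25) = 20.75
V(T) = E[T²] − (E[T])² = 20.75 − (4)² = 4.75

4.750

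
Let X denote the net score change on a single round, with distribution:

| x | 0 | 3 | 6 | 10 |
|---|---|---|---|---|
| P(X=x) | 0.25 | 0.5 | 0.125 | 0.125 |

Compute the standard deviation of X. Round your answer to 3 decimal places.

E[X] = (0)(0.25) + (3)(0.5) + (6)(0.125) + (10)(0.125) = 3.5
E[X²] = (0)²(0.25) + (3)²(0.5) + (6)²(0.125) + (10)²(0.125) = 21.5
Var(X) = E[X²] − (E[X])² = 21.5 − (3.5)² = 9.25
sd(X) = √9.25 ≈ 3.041

3.041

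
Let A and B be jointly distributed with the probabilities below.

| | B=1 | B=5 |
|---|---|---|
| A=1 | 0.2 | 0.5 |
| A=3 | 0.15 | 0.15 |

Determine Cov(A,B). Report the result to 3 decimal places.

E[A] = 1.6,  E[B] = 3.6
E[AB] = 5.4
Cov(A,B) = E[AB] − E[A]E[B] = 5.4 − (1.6)(3.6) = -0.36

-0.360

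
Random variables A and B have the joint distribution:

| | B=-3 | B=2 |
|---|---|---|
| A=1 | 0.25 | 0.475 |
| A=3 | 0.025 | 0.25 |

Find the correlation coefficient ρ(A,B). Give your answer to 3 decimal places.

E[A] = 1.55,  E[B] = 0.625
E[AB] = 1.475
Cov(A,B) = E[AB] − E[A]E[B] = 1.475 − (1.55)(0.625) = 0.50625
Var(A) = 0.7975,  Var(B) = 4.984375
ρ = 0.50625 / √(0.7975·4.984375) ≈ 0.254

0.254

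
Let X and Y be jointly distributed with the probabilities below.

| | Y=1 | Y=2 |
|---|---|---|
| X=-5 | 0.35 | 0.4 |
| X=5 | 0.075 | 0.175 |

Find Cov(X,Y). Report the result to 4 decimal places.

0.3125

E[X] = -2.5,  E[Y] = 1.575
E[XY] = -3.625
Cov(X,Y) = E[XY] − E[X]E[Y] = -3.625 − (-2.5)(1.575) = 0.3125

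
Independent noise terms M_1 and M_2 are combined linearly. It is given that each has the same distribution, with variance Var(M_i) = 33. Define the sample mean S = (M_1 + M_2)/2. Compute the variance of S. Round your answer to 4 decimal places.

16.5000

By independence, Var(S) = (0.5)²Var(M_1) + (0.5)²Var(M_2)
= (0.5)²·33 + (0.5)²·33 = 16.5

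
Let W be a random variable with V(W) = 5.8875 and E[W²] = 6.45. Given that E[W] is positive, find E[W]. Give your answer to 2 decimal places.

0.75

(E[W])² = E[W²] − V(W) = 6.45 − 5.8875 = 0.5625
E[W] = √0.5625 = 0.75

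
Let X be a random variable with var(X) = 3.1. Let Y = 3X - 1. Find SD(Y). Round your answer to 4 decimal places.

5.2820

var(3X - 1) = (3)²·3.1 = 27.9
SD(Y) = √27.9 ≈ 5.2820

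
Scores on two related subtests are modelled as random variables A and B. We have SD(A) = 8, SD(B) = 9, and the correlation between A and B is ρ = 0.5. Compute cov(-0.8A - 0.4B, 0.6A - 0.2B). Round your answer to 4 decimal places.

Var(A) = (8)² = 64;  Var(B) = (9)² = 81
cov(A,B) = ρ·SD(A)·SD(B) = 0.5·8·9 = 36
cov(-0.8A - 0.4B, 0.6A - 0.2B) = (-0.8)(0.6)Var(A) + (-0.4)(-0.2)Var(B) + [(-0.8)(-0.2) + (-0.4)(0.6)]cov(A,B)
= -0.48·64 + 0.08·81 + -0.08·36 = -27.12

-27.1200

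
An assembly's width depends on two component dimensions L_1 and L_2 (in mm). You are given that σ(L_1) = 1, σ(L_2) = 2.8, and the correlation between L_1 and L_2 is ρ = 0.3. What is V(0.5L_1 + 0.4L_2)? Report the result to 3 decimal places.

V(L_1) = (1)² = 1;  V(L_2) = (2.8)² = 7.84
cov(L_1,L_2) = ρ·σ(L_1)·σ(L_2) = 0.3·1·2.8 = 0.84
V(0.5L_1 + 0.4L_2) = (0.5)²·V(L_1) + (0.4)²·V(L_2) + 2·(0.5)·(0.4)·cov(L_1,L_2)
= 0.25·1 + 0.16·7.84 + 0.4·0.84 = 1.8404

1.840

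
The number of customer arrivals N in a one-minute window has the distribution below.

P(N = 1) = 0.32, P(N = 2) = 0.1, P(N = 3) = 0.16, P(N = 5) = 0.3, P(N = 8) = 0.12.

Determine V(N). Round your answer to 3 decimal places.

E[N] = (1)(0.32) + (2)(0.1) + (3)(0.16) + (5)(0.3) + (8)(0.12) = 3.46
E[N²] = (1)²(0.32) + (2)²(0.1) + (3)²(0.16) + (5)²(0.3) + (8)²(0.12) = 17.34
V(N) = E[N²] − (E[N])² = 17.34 − (3.46)² = 5.3684

5.368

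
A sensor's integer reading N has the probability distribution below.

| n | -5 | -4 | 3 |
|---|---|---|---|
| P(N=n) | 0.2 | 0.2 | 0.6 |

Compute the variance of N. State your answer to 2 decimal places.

E[N] = (-5)(0.2) + (-4)(0.2) + (3)(0.6) = 0
E[N²] = (-5)²(0.2) + (-4)²(0.2) + (3)²(0.6) = 13.6
V(N) = E[N²] − (E[N])² = 13.6 − (0)² = 13.6

13.60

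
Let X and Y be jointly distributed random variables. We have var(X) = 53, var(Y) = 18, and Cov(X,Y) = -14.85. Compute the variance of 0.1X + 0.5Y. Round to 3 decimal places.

var(0.1X + 0.5Y) = (0.1)²·var(X) + (0.5)²·var(Y) + 2·(0.1)·(0.5)·Cov(X,Y)
= 0.01·53 + 0.25·18 + 0.1·-14.85 = 3.545

3.545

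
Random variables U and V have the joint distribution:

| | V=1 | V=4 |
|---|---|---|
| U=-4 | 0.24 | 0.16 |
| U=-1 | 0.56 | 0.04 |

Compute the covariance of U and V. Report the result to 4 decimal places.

-0.7200

E[U] = -2.2,  E[V] = 1.6
E[UV] = -4.24
Cov(U,V) = E[UV] − E[U]E[V] = -4.24 − (-2.2)(1.6) = -0.72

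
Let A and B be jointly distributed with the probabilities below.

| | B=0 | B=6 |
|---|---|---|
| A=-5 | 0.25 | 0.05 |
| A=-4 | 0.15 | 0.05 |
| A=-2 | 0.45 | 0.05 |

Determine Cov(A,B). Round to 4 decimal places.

E[A] = -3.3,  E[B] = 0.9
E[AB] = -3.3
Cov(A,B) = E[AB] − E[A]E[B] = -3.3 − (-3.3)(0.9) = -0.33

-0.3300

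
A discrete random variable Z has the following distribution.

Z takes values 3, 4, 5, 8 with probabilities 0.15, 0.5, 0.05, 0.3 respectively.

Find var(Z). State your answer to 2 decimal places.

3.79

E[Z] = (3)(0.15) + (4)(0.5) + (5)(0.05) + (8)(0.3) = 5.1
E[Z²] = (3)²(0.15) + (4)²(0.5) + (5)²(0.05) + (8)²(0.3) = 29.8
var(Z) = E[Z²] − (E[Z])² = 29.8 − (5.1)² = 3.79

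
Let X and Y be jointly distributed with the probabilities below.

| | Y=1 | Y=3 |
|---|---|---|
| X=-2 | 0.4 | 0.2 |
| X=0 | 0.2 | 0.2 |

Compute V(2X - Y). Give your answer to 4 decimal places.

4.1600

E[X] = -1.2,  E[Y] = 1.8,  E[XY] = -2
V(X) = 2.4 − (-1.2)² = 0.96;  V(Y) = 4.2 − (1.8)² = 0.96
Cov(X,Y) = -2 − (-1.2)(1.8) = 0.16
V(2X - Y) = (2)²·0.96 + (-1)²·0.96 + 2·(2)·(-1)·0.16 = 4.16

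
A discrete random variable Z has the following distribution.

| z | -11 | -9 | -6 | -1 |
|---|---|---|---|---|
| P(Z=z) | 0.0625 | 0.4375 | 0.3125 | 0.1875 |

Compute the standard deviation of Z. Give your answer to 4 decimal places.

3.1169

E[Z] = (-11)(0.0625) + (-9)(0.4375) + (-6)(0.3125) + (-1)(0.1875) = -6.6875
E[Z²] = (-11)²(0.0625) + (-9)²(0.4375) + (-6)²(0.3125) + (-1)²(0.1875) = 54.4375
Var(Z) = E[Z²] − (E[Z])² = 54.4375 − (-6.6875)² = 9.71484375
σ(Z) = √9.71484375 ≈ 3.1169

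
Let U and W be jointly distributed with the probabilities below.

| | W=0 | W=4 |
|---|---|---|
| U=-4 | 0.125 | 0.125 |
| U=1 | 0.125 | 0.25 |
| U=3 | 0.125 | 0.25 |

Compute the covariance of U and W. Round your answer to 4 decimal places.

0.7500

E[U] = 0.5,  E[W] = 2.5
E[UW] = 2
Cov(U,W) = E[UW] − E[U]E[W] = 2 − (0.5)(2.5) = 0.75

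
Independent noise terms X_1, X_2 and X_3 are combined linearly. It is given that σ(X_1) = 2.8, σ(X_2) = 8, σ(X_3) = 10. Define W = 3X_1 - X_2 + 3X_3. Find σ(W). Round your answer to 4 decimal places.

32.1646

V(X_1) = 7.84, V(X_2) = 64, V(X_3) = 100
By independence, V(W) = (3)²V(X_1) + (-1)²V(X_2) + (3)²V(X_3)
= (3)²·7.84 + (-1)²·64 + (3)²·100 = 1034.56
σ(W) = √1034.56 ≈ 32.1646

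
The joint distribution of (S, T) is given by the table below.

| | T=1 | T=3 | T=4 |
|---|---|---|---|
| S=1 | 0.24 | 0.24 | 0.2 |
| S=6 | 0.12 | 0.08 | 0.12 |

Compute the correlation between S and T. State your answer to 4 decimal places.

E[S] = 2.6,  E[T] = 2.6
E[ST] = 6.8
Cov(S,T) = E[ST] − E[S]E[T] = 6.8 − (2.6)(2.6) = 0.04
Var(S) = 5.44,  Var(T) = 1.6
ρ = 0.04 / √(5.44·1.6) ≈ 0.0136

0.0136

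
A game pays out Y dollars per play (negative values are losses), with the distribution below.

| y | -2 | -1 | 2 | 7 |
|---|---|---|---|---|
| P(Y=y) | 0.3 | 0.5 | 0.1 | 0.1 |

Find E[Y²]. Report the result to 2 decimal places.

E[Y²] = (-2)²(0.3) + (-1)²(0.5) + (2)²(0.1) + (7)²(0.1) = 7

7.00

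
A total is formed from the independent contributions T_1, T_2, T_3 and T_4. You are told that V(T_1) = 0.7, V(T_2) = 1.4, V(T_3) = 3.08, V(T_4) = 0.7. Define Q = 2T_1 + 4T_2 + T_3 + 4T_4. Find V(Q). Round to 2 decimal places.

39.48

By independence, V(Q) = (2)²V(T_1) + (4)²V(T_2) + (1)²V(T_3) + (4)²V(T_4)
= (2)²·0.7 + (4)²·1.4 + (1)²·3.08 + (4)²·0.7 = 39.48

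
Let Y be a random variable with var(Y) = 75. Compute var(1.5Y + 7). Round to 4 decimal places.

var(1.5Y + 7) = (1.5)²·var(Y) = 2.25·75 = 168.75

168.7500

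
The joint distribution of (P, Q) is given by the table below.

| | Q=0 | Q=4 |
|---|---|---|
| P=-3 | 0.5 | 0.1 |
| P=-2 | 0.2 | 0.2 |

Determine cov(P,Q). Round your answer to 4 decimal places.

0.3200

E[P] = -2.6,  E[Q] = 1.2
E[PQ] = -2.8
cov(P,Q) = E[PQ] − E[P]E[Q] = -2.8 − (-2.6)(1.2) = 0.32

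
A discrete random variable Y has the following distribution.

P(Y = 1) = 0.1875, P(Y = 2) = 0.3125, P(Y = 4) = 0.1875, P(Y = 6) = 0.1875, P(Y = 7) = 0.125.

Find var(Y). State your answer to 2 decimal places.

E[Y] = (1)(0.1875) + (2)(0.3125) + (4)(0.1875) + (6)(0.1875) + (7)(0.125) = 3.5625
E[Y²] = (1)²(0.1875) + (2)²(0.3125) + (4)²(0.1875) + (6)²(0.1875) + (7)²(0.125) = 17.3125
var(Y) = E[Y²] − (E[Y])² = 17.3125 − (3.5625)² = 4.62109375

4.62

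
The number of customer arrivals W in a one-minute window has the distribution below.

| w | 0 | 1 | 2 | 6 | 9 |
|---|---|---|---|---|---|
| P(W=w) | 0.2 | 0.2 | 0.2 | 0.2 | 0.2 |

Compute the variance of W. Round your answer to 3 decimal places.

11.440

E[W] = (0)(0.2) + (1)(0.2) + (2)(0.2) + (6)(0.2) + (9)(0.2) = 3.6
E[W²] = (0)²(0.2) + (1)²(0.2) + (2)²(0.2) + (6)²(0.2) + (9)²(0.2) = 24.4
Var(W) = E[W²] − (E[W])² = 24.4 − (3.6)² = 11.44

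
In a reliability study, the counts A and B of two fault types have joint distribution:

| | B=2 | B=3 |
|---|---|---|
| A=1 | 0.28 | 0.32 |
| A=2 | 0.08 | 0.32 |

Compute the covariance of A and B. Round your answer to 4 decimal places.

E[A] = 1.4,  E[B] = 2.64
E[AB] = 3.76
Cov(A,B) = E[AB] − E[A]E[B] = 3.76 − (1.4)(2.64) = 0.064

0.0640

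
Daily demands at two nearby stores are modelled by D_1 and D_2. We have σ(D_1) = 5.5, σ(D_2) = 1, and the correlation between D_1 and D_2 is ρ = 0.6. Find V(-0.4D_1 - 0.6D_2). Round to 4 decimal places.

6.7840

V(D_1) = (5.5)² = 30.25;  V(D_2) = (1)² = 1
Cov(D_1,D_2) = ρ·σ(D_1)·σ(D_2) = 0.6·5.5·1 = 3.3
V(-0.4D_1 - 0.6D_2) = (-0.4)²·V(D_1) + (-0.6)²·V(D_2) + 2·(-0.4)·(-0.6)·Cov(D_1,D_2)
= 0.16·30.25 + 0.36·1 + 0.48·3.3 = 6.784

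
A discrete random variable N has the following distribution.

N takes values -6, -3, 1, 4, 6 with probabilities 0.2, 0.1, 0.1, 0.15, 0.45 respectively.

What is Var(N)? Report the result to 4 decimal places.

E[N] = (-6)(0.2) + (-3)(0.1) + (1)(0.1) + (4)(0.15) + (6)(0.45) = 1.9
E[N²] = (-6)²(0.2) + (-3)²(0.1) + (1)²(0.1) + (4)²(0.15) + (6)²(0.45) = 26.8
Var(N) = E[N²] − (E[N])² = 26.8 − (1.9)² = 23.19

23.1900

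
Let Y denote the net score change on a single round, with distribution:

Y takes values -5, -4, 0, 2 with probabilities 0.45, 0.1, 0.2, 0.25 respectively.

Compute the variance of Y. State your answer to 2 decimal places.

E[Y] = (-5)(0.45) + (-4)(0.1) + (0)(0.2) + (2)(0.25) = -2.15
E[Y²] = (-5)²(0.45) + (-4)²(0.1) + (0)²(0.2) + (2)²(0.25) = 13.85
var(Y) = E[Y²] − (E[Y])² = 13.85 − (-2.15)² = 9.2275

9.23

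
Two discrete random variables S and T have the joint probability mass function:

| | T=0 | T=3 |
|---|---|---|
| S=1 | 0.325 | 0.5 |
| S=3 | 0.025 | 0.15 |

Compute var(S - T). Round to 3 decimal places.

2.190

E[S] = 1.35,  E[T] = 1.95,  E[ST] = 2.85
var(S) = 2.4 − (1.35)² = 0.5775;  var(T) = 5.85 − (1.95)² = 2.0475
Cov(S,T) = 2.85 − (1.35)(1.95) = 0.2175
var(S - T) = (1)²·0.5775 + (-1)²·2.0475 + 2·(1)·(-1)·0.2175 = 2.19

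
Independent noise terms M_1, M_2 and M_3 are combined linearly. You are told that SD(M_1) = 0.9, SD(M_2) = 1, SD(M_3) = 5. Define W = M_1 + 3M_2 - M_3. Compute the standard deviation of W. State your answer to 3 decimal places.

5.900

V(M_1) = 0.81, V(M_2) = 1, V(M_3) = 25
By independence, V(W) = (1)²V(M_1) + (3)²V(M_2) + (-1)²V(M_3)
= (1)²·0.81 + (3)²·1 + (-1)²·25 = 34.81
SD(W) = √34.81 ≈ 5.900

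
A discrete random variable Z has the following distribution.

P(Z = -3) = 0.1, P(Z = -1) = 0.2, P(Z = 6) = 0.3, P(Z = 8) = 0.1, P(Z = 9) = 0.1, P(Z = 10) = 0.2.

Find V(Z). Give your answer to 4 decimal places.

21.4000

E[Z] = (-3)(0.1) + (-1)(0.2) + (6)(0.3) + (8)(0.1) + (9)(0.1) + (10)(0.2) = 5
E[Z²] = (-3)²(0.1) + (-1)²(0.2) + (6)²(0.3) + (8)²(0.1) + (9)²(0.1) + (10)²(0.2) = 46.4
V(Z) = E[Z²] − (E[Z])² = 46.4 − (5)² = 21.4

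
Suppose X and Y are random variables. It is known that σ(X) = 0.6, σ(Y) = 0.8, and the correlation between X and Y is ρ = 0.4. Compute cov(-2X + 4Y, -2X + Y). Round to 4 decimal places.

2.0800

Var(X) = (0.6)² = 0.36;  Var(Y) = (0.8)² = 0.64
cov(X,Y) = ρ·σ(X)·σ(Y) = 0.4·0.6·0.8 = 0.192
cov(-2X + 4Y, -2X + Y) = (-2)(-2)Var(X) + (4)(1)Var(Y) + [(-2)(1) + (4)(-2)]cov(X,Y)
= 4·0.36 + 4·0.64 + -10·0.192 = 2.08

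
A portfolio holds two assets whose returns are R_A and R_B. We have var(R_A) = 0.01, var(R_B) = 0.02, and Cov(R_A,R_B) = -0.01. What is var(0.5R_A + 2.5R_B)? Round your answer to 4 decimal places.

var(0.5R_A + 2.5R_B) = (0.5)²·var(R_A) + (2.5)²·var(R_B) + 2·(0.5)·(2.5)·Cov(R_A,R_B)
= 0.25·0.01 + 6.25·0.02 + 2.5·-0.01 = 0.1025

0.1025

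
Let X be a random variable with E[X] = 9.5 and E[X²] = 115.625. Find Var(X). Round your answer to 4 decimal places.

25.3750

Var(X) = 115.625 − (9.5)² = 25.375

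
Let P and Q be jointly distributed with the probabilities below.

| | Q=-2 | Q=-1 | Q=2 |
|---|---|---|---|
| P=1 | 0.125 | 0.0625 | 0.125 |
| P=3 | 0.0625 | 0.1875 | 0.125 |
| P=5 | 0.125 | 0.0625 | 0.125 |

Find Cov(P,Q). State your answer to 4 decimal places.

E[P] = 3,  E[Q] = -0.1875
E[PQ] = -0.5625
Cov(P,Q) = E[PQ] − E[P]E[Q] = -0.5625 − (3)(-0.1875) = 0

0.0000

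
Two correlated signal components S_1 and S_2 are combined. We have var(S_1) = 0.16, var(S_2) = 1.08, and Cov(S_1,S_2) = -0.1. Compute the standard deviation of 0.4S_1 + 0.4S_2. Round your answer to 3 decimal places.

0.408

var(0.4S_1 + 0.4S_2) = (0.4)²·var(S_1) + (0.4)²·var(S_2) + 2·(0.4)·(0.4)·Cov(S_1,S_2)
= 0.16·0.16 + 0.16·1.08 + 0.32·-0.1 = 0.1664
SD(0.4S_1 + 0.4S_2) = √0.1664 ≈ 0.408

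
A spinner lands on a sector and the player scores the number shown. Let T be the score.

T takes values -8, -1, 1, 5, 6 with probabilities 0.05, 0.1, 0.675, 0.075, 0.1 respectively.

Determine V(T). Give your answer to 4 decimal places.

E[T] = (-8)(0.05) + (-1)(0.1) + (1)(0.675) + (5)(0.075) + (6)(0.1) = 1.15
E[T²] = (-8)²(0.05) + (-1)²(0.1) + (1)²(0.675) + (5)²(0.075) + (6)²(0.1) = 9.45
V(T) = E[T²] − (E[T])² = 9.45 − (1.15)² = 8.1275

8.1275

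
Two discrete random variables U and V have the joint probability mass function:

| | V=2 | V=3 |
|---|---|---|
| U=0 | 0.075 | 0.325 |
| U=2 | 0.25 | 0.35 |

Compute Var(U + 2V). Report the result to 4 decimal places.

1.3975

E[U] = 1.2,  E[V] = 2.675,  E[UV] = 3.1
Var(U) = 2.4 − (1.2)² = 0.96;  Var(V) = 7.375 − (2.675)² = 0.219375
Cov(U,V) = 3.1 − (1.2)(2.675) = -0.11
Var(U + 2V) = (1)²·0.96 + (2)²·0.219375 + 2·(1)·(2)·-0.11 = 1.3975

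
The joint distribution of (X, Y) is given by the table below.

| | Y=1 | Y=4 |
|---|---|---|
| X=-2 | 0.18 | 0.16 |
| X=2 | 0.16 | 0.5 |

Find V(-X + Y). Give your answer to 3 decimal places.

4.064

E[X] = 0.64,  E[Y] = 2.98,  E[XY] = 2.68
V(X) = 4 − (0.64)² = 3.5904;  V(Y) = 10.9 − (2.98)² = 2.0196
Cov(X,Y) = 2.68 − (0.64)(2.98) = 0.7728
V(-X + Y) = (-1)²·3.5904 + (1)²·2.0196 + 2·(-1)·(1)·0.7728 = 4.0644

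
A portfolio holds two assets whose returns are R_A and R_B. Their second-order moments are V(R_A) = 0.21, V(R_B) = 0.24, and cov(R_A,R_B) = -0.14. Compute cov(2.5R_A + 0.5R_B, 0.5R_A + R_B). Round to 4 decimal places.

cov(2.5R_A + 0.5R_B, 0.5R_A + R_B) = (2.5)(0.5)V(R_A) + (0.5)(1)V(R_B) + [(2.5)(1) + (0.5)(0.5)]cov(R_A,R_B)
= 1.25·0.21 + 0.5·0.24 + 2.75·-0.14 = -0.0025

-0.0025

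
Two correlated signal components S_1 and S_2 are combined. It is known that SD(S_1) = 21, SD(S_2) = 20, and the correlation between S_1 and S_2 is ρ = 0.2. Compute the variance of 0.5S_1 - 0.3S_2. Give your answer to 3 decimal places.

Var(S_1) = (21)² = 441;  Var(S_2) = (20)² = 400
cov(S_1,S_2) = ρ·SD(S_1)·SD(S_2) = 0.2·21·20 = 84
Var(0.5S_1 - 0.3S_2) = (0.5)²·Var(S_1) + (-0.3)²·Var(S_2) + 2·(0.5)·(-0.3)·cov(S_1,S_2)
= 0.25·441 + 0.09·400 + -0.3·84 = 121.05

121.050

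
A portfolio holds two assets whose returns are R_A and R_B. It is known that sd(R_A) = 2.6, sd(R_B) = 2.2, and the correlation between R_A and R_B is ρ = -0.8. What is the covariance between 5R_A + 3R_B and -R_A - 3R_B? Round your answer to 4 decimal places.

5.0080

var(R_A) = (2.6)² = 6.76;  var(R_B) = (2.2)² = 4.84
cov(R_A,R_B) = ρ·sd(R_A)·sd(R_B) = -0.8·2.6·2.2 = -4.576
cov(5R_A + 3R_B, -R_A - 3R_B) = (5)(-1)var(R_A) + (3)(-3)var(R_B) + [(5)(-3) + (3)(-1)]cov(R_A,R_B)
= -5·6.76 + -9·4.84 + -18·-4.576 = 5.008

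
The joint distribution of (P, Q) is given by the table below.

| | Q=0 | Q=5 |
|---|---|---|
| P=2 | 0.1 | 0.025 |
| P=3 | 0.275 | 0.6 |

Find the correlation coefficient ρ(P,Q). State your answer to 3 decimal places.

0.332

E[P] = 2.875,  E[Q] = 3.125
E[PQ] = 9.25
cov(P,Q) = E[PQ] − E[P]E[Q] = 9.25 − (2.875)(3.125) = 0.265625
V(P) = 0.109375,  V(Q) = 5.859375
ρ = 0.265625 / √(0.109375·5.859375) ≈ 0.332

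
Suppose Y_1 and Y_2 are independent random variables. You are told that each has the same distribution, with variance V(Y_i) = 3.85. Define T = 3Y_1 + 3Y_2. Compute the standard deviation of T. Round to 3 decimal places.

By independence, V(T) = (3)²V(Y_1) + (3)²V(Y_2)
= (3)²·3.85 + (3)²·3.85 = 69.3
σ(T) = √69.3 ≈ 8.325

8.325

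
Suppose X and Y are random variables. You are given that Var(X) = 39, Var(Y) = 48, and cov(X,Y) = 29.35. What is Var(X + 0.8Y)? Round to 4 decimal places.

Var(X + 0.8Y) = (1)²·Var(X) + (0.8)²·Var(Y) + 2·(1)·(0.8)·cov(X,Y)
= 1·39 + 0.64·48 + 1.6·29.35 = 116.68

116.6800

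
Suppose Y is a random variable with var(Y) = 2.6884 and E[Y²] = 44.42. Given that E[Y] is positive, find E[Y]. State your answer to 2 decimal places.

6.46

(E[Y])² = E[Y²] − var(Y) = 44.42 − 2.6884 = 41.7316
E[Y] = √41.7316 = 6.46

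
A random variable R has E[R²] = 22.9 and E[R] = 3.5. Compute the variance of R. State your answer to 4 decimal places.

Var(R) = 22.9 − (3.5)² = 10.65

10.6500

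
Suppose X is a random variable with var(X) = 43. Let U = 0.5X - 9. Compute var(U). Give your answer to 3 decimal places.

10.750

var(0.5X - 9) = (0.5)²·var(X) = 0.25·43 = 10.75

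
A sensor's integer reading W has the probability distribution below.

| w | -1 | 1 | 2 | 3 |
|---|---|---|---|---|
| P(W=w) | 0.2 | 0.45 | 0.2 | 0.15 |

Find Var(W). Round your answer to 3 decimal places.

E[W] = (-1)(0.2) + (1)(0.45) + (2)(0.2) + (3)(0.15) = 1.1
E[W²] = (-1)²(0.2) + (1)²(0.45) + (2)²(0.2) + (3)²(0.15) = 2.8
Var(W) = E[W²] − (E[W])² = 2.8 − (1.1)² = 1.59

1.590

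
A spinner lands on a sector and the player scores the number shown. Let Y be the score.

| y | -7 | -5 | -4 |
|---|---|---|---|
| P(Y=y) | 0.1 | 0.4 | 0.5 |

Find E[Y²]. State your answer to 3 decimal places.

E[Y²] = (-7)²(0.1) + (-5)²(0.4) + (-4)²(0.5) = 22.9

22.900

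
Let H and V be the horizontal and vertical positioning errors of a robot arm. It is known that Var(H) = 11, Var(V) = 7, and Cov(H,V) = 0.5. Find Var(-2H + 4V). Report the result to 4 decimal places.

148.0000

Var(-2H + 4V) = (-2)²·Var(H) + (4)²·Var(V) + 2·(-2)·(4)·Cov(H,V)
= 4·11 + 16·7 + -16·0.5 = 148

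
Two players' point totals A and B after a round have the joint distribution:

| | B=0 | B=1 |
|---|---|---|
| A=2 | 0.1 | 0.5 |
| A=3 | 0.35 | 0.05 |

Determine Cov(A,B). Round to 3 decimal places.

-0.170

E[A] = 2.4,  E[B] = 0.55
E[AB] = 1.15
Cov(A,B) = E[AB] − E[A]E[B] = 1.15 − (2.4)(0.55) = -0.17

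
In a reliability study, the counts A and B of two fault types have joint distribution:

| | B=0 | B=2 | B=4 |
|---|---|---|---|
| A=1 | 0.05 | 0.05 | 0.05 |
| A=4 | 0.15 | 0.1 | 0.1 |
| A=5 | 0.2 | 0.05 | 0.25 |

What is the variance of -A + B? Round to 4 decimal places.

4.8475

E[A] = 4.05,  E[B] = 2,  E[AB] = 8.2
var(A) = 18.25 − (4.05)² = 1.8475;  var(B) = 7.2 − (2)² = 3.2
Cov(A,B) = 8.2 − (4.05)(2) = 0.1
var(-A + B) = (-1)²·1.8475 + (1)²·3.2 + 2·(-1)·(1)·0.1 = 4.8475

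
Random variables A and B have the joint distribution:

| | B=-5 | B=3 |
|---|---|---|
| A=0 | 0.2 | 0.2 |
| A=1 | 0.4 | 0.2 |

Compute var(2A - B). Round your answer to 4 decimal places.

E[A] = 0.6,  E[B] = -1.8,  E[AB] = -1.4
var(A) = 0.6 − (0.6)² = 0.24;  var(B) = 18.6 − (-1.8)² = 15.36
Cov(A,B) = -1.4 − (0.6)(-1.8) = -0.32
var(2A - B) = (2)²·0.24 + (-1)²·15.36 + 2·(2)·(-1)·-0.32 = 17.6

17.6000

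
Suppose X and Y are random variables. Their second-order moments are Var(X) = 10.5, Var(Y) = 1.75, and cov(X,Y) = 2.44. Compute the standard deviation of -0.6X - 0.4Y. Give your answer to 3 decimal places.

Var(-0.6X - 0.4Y) = (-0.6)²·Var(X) + (-0.4)²·Var(Y) + 2·(-0.6)·(-0.4)·cov(X,Y)
= 0.36·10.5 + 0.16·1.75 + 0.48·2.44 = 5.2312
SD(-0.6X - 0.4Y) = √5.2312 ≈ 2.287

2.287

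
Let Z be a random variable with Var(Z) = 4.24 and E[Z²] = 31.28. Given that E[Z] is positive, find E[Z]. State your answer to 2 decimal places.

5.20

(E[Z])² = E[Z²] − Var(Z) = 31.28 − 4.24 = 27.04
E[Z] = √27.04 = 5.2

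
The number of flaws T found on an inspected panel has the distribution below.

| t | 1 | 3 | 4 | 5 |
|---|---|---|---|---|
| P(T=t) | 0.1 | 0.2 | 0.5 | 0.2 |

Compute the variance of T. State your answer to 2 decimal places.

1.21

E[T] = (1)(0.1) + (3)(0.2) + (4)(0.5) + (5)(0.2) = 3.7
E[T²] = (1)²(0.1) + (3)²(0.2) + (4)²(0.5) + (5)²(0.2) = 14.9
Var(T) = E[T²] − (E[T])² = 14.9 − (3.7)² = 1.21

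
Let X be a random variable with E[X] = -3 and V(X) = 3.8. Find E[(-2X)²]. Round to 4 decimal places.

51.2000

E[-2X] = -2·-3 = 6
V(-2X) = (-2)²·3.8 = 15.2
E[(-2X)²] = V((-2X)) + (E[(-2X)])² = 15.2 + (6)² = 51.2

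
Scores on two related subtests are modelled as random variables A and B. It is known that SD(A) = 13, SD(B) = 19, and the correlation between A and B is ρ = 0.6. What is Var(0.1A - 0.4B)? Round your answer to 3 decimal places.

47.594

Var(A) = (13)² = 169;  Var(B) = (19)² = 361
Cov(A,B) = ρ·SD(A)·SD(B) = 0.6·13·19 = 148.2
Var(0.1A - 0.4B) = (0.1)²·Var(A) + (-0.4)²·Var(B) + 2·(0.1)·(-0.4)·Cov(A,B)
= 0.01·169 + 0.16·361 + -0.08·148.2 = 47.594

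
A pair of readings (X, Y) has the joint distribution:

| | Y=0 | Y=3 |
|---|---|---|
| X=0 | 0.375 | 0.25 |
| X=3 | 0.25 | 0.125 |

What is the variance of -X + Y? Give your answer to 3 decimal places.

E[X] = 1.125,  E[Y] = 1.125,  E[XY] = 1.125
Var(X) = 3.375 − (1.125)² = 2.109375;  Var(Y) = 3.375 − (1.125)² = 2.109375
Cov(X,Y) = 1.125 − (1.125)(1.125) = -0.140625
Var(-X + Y) = (-1)²·2.109375 + (1)²·2.109375 + 2·(-1)·(1)·-0.140625 = 4.5

4.500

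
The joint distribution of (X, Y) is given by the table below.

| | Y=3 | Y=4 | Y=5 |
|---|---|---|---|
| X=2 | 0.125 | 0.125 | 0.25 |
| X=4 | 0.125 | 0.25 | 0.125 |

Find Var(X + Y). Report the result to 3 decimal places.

E[X] = 3,  E[Y] = 4.125,  E[XY] = 12.25
Var(X) = 10 − (3)² = 1;  Var(Y) = 17.625 − (4.125)² = 0.609375
cov(X,Y) = 12.25 − (3)(4.125) = -0.125
Var(X + Y) = (1)²·1 + (1)²·0.609375 + 2·(1)·(1)·-0.125 = 1.359375

1.359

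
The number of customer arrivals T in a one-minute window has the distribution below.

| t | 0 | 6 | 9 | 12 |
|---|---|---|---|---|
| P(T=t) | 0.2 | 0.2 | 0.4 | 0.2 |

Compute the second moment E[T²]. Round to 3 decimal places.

68.400

E[T²] = (0)²(0.2) + (6)²(0.2) + (9)²(0.4) + (12)²(0.2) = 68.4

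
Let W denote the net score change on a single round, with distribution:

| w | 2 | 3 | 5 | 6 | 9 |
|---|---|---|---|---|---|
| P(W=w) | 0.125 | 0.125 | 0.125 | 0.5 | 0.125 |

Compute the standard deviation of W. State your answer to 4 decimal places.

E[W] = (2)(0.125) + (3)(0.125) + (5)(0.125) + (6)(0.5) + (9)(0.125) = 5.375
E[W²] = (2)²(0.125) + (3)²(0.125) + (5)²(0.125) + (6)²(0.5) + (9)²(0.125) = 32.875
V(W) = E[W²] − (E[W])² = 32.875 − (5.375)² = 3.984375
σ(W) = √3.984375 ≈ 1.9961

1.9961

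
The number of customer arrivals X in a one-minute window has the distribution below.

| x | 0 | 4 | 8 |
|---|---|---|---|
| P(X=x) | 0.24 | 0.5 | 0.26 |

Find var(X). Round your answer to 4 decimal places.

7.9936

E[X] = (0)(0.24) + (4)(0.5) + (8)(0.26) = 4.08
E[X²] = (0)²(0.24) + (4)²(0.5) + (8)²(0.26) = 24.64
var(X) = E[X²] − (E[X])² = 24.64 − (4.08)² = 7.9936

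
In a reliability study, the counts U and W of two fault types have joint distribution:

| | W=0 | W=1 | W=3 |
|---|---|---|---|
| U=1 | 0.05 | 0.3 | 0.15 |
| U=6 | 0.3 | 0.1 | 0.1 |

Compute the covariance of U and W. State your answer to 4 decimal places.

-0.8750

E[U] = 3.5,  E[W] = 1.15
E[UW] = 3.15
cov(U,W) = E[UW] − E[U]E[W] = 3.15 − (3.5)(1.15) = -0.875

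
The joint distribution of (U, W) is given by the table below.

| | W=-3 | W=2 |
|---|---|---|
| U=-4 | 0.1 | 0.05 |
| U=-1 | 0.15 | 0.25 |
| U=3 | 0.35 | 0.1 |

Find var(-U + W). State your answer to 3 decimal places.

15.628

E[U] = 0.35,  E[W] = -1,  E[UW] = -1.8
var(U) = 6.85 − (0.35)² = 6.7275;  var(W) = 7 − (-1)² = 6
Cov(U,W) = -1.8 − (0.35)(-1) = -1.45
var(-U + W) = (-1)²·6.7275 + (1)²·6 + 2·(-1)·(1)·-1.45 = 15.6275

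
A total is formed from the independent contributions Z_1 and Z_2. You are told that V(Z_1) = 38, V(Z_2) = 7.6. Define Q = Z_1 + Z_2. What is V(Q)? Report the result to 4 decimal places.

45.6000

By independence, V(Q) = (1)²V(Z_1) + (1)²V(Z_2)
= (1)²·38 + (1)²·7.6 = 45.6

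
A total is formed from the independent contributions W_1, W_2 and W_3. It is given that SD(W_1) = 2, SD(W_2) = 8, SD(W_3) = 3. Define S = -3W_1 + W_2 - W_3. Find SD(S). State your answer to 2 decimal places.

var(W_1) = 4, var(W_2) = 64, var(W_3) = 9
By independence, var(S) = (-3)²var(W_1) + (1)²var(W_2) + (-1)²var(W_3)
= (-3)²·4 + (1)²·64 + (-1)²·9 = 109
SD(S) = √109 ≈ 10.44

10.44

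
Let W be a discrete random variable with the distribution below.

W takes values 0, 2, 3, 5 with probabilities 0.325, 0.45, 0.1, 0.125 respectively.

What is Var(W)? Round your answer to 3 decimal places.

E[W] = (0)(0.325) + (2)(0.45) + (3)(0.1) + (5)(0.125) = 1.825
E[W²] = (0)²(0.325) + (2)²(0.45) + (3)²(0.1) + (5)²(0.125) = 5.825
Var(W) = E[W²] − (E[W])² = 5.825 − (1.825)² = 2.494375

2.494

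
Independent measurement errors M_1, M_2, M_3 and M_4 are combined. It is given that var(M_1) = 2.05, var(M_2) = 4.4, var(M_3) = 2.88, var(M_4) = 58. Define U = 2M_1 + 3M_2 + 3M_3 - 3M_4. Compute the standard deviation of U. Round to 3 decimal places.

By independence, var(U) = (2)²var(M_1) + (3)²var(M_2) + (3)²var(M_3) + (-3)²var(M_4)
= (2)²·2.05 + (3)²·4.4 + (3)²·2.88 + (-3)²·58 = 595.72
SD(U) = √595.72 ≈ 24.407

24.407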